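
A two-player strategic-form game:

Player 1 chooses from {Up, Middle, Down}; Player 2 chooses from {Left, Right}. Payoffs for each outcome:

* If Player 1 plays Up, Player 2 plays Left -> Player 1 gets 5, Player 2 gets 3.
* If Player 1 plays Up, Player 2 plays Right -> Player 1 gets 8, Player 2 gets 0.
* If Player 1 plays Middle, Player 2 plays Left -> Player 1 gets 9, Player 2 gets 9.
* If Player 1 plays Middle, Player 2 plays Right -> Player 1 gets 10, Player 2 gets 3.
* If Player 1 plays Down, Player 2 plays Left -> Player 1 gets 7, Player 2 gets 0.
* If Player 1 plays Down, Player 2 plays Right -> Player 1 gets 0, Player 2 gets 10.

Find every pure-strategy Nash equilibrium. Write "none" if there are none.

Pure NE: (Middle, Left)

(Up, Left): Player 1 can switch to Middle (5 → 9). Not NE.
(Up, Right): Player 1 can switch to Middle (8 → 10). Not NE.
(Middle, Left): Player 1 gets 9, best alternative 7; Player 2 gets 9, best alternative 3. No profitable deviation — NE.
(Middle, Right): Player 2 can switch to Left (3 → 9). Not NE.
(Down, Left): Player 1 can switch to Middle (7 → 9). Not NE.
(Down, Right): Player 1 can switch to Up (0 → 8). Not NE.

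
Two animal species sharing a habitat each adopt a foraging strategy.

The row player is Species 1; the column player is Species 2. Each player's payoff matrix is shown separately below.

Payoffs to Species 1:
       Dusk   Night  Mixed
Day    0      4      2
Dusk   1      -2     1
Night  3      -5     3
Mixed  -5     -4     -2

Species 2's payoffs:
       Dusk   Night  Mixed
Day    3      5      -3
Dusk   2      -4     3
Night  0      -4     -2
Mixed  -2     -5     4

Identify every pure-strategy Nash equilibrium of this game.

(Day, Night), (Night, Dusk)

(Day, Dusk): Species 1 can switch to Dusk (0 → 1). Not NE.
(Day, Night): Species 1 gets 4, best alternative -2; Species 2 gets 5, best alternative 3. No profitable deviation — NE.
(Day, Mixed): Species 1 can switch to Night (2 → 3). Not NE.
(Dusk, Dusk): Species 1 can switch to Night (1 → 3). Not NE.
(Dusk, Night): Species 1 can switch to Day (-2 → 4). Not NE.
(Dusk, Mixed): Species 1 can switch to Day (1 → 2). Not NE.
(Night, Dusk): Species 1 gets 3, best alternative 1; Species 2 gets 0, best alternative -2. No profitable deviation — NE.
(Night, Night): Species 1 can switch to Day (-5 → 4). Not NE.
(The remaining 4 profiles each have a profitable deviation by the same check.)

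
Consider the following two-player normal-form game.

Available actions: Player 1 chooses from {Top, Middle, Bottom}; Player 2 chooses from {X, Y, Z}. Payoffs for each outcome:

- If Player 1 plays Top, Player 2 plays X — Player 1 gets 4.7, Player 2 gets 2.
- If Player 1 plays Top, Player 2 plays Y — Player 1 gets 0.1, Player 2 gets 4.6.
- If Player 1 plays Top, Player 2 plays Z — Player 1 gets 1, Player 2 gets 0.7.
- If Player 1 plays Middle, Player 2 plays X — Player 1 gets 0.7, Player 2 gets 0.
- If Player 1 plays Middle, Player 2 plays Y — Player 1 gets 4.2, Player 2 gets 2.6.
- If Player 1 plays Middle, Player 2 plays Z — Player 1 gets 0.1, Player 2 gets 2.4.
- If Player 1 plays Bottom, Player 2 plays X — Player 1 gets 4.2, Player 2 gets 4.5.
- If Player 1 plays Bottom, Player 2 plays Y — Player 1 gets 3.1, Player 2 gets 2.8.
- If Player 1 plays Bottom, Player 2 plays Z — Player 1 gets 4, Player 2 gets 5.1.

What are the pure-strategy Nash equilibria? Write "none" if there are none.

Pure-strategy Nash equilibria: (Middle, Y); (Bottom, Z)

Check each profile: it is a Nash equilibrium iff no player can strictly gain by switching unilaterally.
(Top, X): Player 2 can switch to Y (2 → 4.6). Not NE.
(Top, Y): Player 1 can switch to Middle (0.1 → 4.2). Not NE.
(Top, Z): Player 1 can switch to Bottom (1 → 4). Not NE.
(Middle, X): Player 1 can switch to Top (0.7 → 4.7). Not NE.
(Middle, Y): Player 1 gets 4.2, best alternative 3.1; Player 2 gets 2.6, best alternative 2.4. No profitable deviation — NE.
(Middle, Z): Player 1 can switch to Top (0.1 → 1). Not NE.
(Bottom, X): Player 1 can switch to Top (4.2 → 4.7). Not NE.
(Bottom, Y): Player 1 can switch to Middle (3.1 → 4.2). Not NE.
(Bottom, Z): Player 1 gets 4, best alternative 1; Player 2 gets 5.1, best alternative 4.5. No profitable deviation — NE.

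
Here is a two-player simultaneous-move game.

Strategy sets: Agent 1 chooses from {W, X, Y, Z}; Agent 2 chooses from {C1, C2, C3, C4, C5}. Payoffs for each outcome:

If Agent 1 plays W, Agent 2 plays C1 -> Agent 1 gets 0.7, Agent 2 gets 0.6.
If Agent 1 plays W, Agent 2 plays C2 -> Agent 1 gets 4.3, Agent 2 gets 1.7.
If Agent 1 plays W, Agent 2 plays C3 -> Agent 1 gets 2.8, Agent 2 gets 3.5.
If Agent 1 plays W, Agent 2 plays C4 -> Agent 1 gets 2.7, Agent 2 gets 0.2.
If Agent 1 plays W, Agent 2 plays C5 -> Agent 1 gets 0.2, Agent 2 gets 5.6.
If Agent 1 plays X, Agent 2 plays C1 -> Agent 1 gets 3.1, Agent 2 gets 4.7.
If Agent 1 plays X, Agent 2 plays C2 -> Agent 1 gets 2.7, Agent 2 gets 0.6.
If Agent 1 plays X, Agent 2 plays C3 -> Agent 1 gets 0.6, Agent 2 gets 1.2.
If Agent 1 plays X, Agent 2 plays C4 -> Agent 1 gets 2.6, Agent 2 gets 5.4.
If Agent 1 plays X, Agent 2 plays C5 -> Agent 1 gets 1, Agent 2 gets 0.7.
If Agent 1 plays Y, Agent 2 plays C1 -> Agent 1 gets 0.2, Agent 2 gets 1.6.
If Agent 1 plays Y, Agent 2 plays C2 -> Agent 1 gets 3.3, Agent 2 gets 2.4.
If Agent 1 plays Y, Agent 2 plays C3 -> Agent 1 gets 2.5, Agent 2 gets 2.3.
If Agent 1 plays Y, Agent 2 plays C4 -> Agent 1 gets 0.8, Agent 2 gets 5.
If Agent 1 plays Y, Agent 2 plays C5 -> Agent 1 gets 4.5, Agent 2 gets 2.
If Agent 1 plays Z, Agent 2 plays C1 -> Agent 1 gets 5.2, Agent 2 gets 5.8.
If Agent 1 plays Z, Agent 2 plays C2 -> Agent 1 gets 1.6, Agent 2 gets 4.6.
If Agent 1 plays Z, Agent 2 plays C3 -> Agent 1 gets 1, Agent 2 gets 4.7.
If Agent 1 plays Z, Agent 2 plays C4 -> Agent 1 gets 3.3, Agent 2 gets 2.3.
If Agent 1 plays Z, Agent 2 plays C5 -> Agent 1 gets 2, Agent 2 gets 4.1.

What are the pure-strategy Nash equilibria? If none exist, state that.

(Z, C1)

Agent 1 against C1: payoffs 0.7, 3.1, 0.2, 5.2 → best response Z.
Agent 1 against C2: payoffs 4.3, 2.7, 3.3, 1.6 → best response W.
Agent 1 against C3: payoffs 2.8, 0.6, 2.5, 1 → best response W.
Agent 1 against C4: payoffs 2.7, 2.6, 0.8, 3.3 → best response Z.
Agent 1 against C5: payoffs 0.2, 1, 4.5, 2 → best response Y.
Agent 2 against W: payoffs 0.6, 1.7, 3.5, 0.2, 5.6 → best response C5.
Agent 2 against X: payoffs 4.7, 0.6, 1.2, 5.4, 0.7 → best response C4.
Agent 2 against Y: payoffs 1.6, 2.4, 2.3, 5, 2 → best response C4.
Agent 2 against Z: payoffs 5.8, 4.6, 4.7, 2.3, 4.1 → best response C1.
Mutual best responses: (Z, C1).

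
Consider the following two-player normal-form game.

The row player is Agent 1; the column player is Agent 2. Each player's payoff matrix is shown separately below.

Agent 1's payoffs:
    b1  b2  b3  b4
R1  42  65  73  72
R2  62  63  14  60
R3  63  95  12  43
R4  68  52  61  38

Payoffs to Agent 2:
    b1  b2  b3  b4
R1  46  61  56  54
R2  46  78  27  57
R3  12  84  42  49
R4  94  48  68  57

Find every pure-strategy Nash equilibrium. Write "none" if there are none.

For each player, find the best response to each opponent profile; mutual best responses are the pure NE.
Agent 1 against b1: payoffs 42, 62, 63, 68 → best response R4.
Agent 1 against b2: payoffs 65, 63, 95, 52 → best response R3.
Agent 1 against b3: payoffs 73, 14, 12, 61 → best response R1.
Agent 1 against b4: payoffs 72, 60, 43, 38 → best response R1.
Agent 2 against R1: payoffs 46, 61, 56, 54 → best response b2.
Agent 2 against R2: payoffs 46, 78, 27, 57 → best response b2.
Agent 2 against R3: payoffs 12, 84, 42, 49 → best response b2.
Agent 2 against R4: payoffs 94, 48, 68, 57 → best response b1.
Mutual best responses: (R3, b2); (R4, b1).

(R3, b2); (R4, b1)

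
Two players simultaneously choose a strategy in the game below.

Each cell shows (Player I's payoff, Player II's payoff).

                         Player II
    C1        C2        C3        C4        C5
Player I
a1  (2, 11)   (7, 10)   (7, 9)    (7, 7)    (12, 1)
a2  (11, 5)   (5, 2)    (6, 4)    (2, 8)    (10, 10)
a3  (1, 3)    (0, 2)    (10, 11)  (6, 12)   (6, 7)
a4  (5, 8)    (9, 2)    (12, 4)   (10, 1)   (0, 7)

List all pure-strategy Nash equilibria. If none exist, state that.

Player I against C1: payoffs 2, 11, 1, 5 → best response a2.
Player I against C2: payoffs 7, 5, 0, 9 → best response a4.
Player I against C3: payoffs 7, 6, 10, 12 → best response a4.
Player I against C4: payoffs 7, 2, 6, 10 → best response a4.
Player I against C5: payoffs 12, 10, 6, 0 → best response a1.
Player II against a1: payoffs 11, 10, 9, 7, 1 → best response C1.
Player II against a2: payoffs 5, 2, 4, 8, 10 → best response C5.
Player II against a3: payoffs 3, 2, 11, 12, 7 → best response C4.
Player II against a4: payoffs 8, 2, 4, 1, 7 → best response C1.
No profile is a mutual best response for all players.

There is no pure-strategy Nash equilibrium.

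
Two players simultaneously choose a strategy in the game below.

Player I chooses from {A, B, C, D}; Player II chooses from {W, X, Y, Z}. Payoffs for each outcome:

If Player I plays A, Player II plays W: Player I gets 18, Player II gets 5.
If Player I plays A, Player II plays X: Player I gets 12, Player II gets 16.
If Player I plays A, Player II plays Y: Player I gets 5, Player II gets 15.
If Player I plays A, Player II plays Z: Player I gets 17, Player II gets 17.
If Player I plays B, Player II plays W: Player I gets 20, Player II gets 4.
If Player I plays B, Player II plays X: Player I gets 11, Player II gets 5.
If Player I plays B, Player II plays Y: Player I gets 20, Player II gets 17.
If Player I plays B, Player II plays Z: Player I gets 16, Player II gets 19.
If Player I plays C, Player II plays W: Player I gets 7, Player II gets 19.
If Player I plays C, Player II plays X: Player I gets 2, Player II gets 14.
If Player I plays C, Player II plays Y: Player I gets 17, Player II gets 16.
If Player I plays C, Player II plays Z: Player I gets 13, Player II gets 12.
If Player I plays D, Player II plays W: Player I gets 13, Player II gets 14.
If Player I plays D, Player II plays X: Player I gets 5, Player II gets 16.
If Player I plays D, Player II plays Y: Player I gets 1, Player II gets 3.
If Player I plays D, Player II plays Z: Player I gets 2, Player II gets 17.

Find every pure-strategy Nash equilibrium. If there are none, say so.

(A, Z)

Mark each player's best response to every combination of opponents' strategies; a profile where every player is best-responding is a pure Nash equilibrium.
Player I against W: payoffs 18, 20, 7, 13 → best response B.
Player I against X: payoffs 12, 11, 2, 5 → best response A.
Player I against Y: payoffs 5, 20, 17, 1 → best response B.
Player I against Z: payoffs 17, 16, 13, 2 → best response A.
Player II against A: payoffs 5, 16, 15, 17 → best response Z.
Player II against B: payoffs 4, 5, 17, 19 → best response Z.
Player II against C: payoffs 19, 14, 16, 12 → best response W.
Player II against D: payoffs 14, 16, 3, 17 → best response Z.
Mutual best responses: (A, Z).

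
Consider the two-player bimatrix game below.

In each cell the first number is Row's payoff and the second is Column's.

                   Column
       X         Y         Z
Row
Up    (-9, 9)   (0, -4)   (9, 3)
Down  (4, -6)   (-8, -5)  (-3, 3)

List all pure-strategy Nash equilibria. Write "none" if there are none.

For each strategy profile, look for a profitable unilateral deviation.
(Up, X): Row can switch to Down (-9 → 4). Not NE.
(Up, Y): Column can switch to X (-4 → 9). Not NE.
(Up, Z): Column can switch to X (3 → 9). Not NE.
(Down, X): Column can switch to Y (-6 → -5). Not NE.
(Down, Y): Row can switch to Up (-8 → 0). Not NE.
(Down, Z): Row can switch to Up (-3 → 9). Not NE.

There is no pure-strategy Nash equilibrium.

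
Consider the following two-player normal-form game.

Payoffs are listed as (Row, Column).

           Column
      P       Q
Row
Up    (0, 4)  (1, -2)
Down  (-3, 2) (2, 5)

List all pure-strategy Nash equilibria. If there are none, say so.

For each strategy profile, look for a profitable unilateral deviation.
(Up, P): Row gets 0, best alternative -3; Column gets 4, best alternative -2. No profitable deviation — NE.
(Up, Q): Row can switch to Down (1 → 2). Not NE.
(Down, P): Row can switch to Up (-3 → 0). Not NE.
(Down, Q): Row gets 2, best alternative 1; Column gets 5, best alternative 2. No profitable deviation — NE.

(Up, P); (Down, Q)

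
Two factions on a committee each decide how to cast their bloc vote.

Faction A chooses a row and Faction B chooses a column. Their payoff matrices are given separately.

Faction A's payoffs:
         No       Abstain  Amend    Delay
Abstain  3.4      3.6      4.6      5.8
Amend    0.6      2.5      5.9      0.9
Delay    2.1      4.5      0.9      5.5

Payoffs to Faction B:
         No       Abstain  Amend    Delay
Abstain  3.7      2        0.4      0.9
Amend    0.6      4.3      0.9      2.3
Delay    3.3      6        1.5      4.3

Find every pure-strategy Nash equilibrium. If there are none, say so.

Faction A against No: payoffs 3.4, 0.6, 2.1 → best response Abstain.
Faction A against Abstain: payoffs 3.6, 2.5, 4.5 → best response Delay.
Faction A against Amend: payoffs 4.6, 5.9, 0.9 → best response Amend.
Faction A against Delay: payoffs 5.8, 0.9, 5.5 → best response Abstain.
Faction B against Abstain: payoffs 3.7, 2, 0.4, 0.9 → best response No.
Faction B against Amend: payoffs 0.6, 4.3, 0.9, 2.3 → best response Abstain.
Faction B against Delay: payoffs 3.3, 6, 1.5, 4.3 → best response Abstain.
Mutual best responses: (Abstain, No); (Delay, Abstain).

The pure Nash equilibria are (Abstain, No); (Delay, Abstain).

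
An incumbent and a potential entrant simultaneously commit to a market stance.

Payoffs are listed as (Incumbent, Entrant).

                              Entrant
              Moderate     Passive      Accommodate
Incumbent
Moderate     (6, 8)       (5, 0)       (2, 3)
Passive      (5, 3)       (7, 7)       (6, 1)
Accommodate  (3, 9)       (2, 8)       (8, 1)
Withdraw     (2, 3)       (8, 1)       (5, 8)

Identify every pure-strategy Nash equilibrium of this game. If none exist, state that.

Pure NE: (Moderate, Moderate)

(Moderate, Moderate): Incumbent gets 6, best alternative 5; Entrant gets 8, best alternative 3. No profitable deviation — NE.
(Moderate, Passive): Incumbent can switch to Passive (5 → 7). Not NE.
(Moderate, Accommodate): Incumbent can switch to Passive (2 → 6). Not NE.
(Passive, Moderate): Incumbent can switch to Moderate (5 → 6). Not NE.
(Passive, Passive): Incumbent can switch to Withdraw (7 → 8). Not NE.
(Passive, Accommodate): Incumbent can switch to Accommodate (6 → 8). Not NE.
(Accommodate, Moderate): Incumbent can switch to Moderate (3 → 6). Not NE.
(Accommodate, Passive): Incumbent can switch to Moderate (2 → 5). Not NE.
(Accommodate, Accommodate): Entrant can switch to Moderate (1 → 9). Not NE.
(Withdraw, Moderate): Incumbent can switch to Moderate (2 → 6). Not NE.
(Withdraw, Passive): Entrant can switch to Moderate (1 → 3). Not NE.
(Withdraw, Accommodate): Incumbent can switch to Passive (5 → 6). Not NE.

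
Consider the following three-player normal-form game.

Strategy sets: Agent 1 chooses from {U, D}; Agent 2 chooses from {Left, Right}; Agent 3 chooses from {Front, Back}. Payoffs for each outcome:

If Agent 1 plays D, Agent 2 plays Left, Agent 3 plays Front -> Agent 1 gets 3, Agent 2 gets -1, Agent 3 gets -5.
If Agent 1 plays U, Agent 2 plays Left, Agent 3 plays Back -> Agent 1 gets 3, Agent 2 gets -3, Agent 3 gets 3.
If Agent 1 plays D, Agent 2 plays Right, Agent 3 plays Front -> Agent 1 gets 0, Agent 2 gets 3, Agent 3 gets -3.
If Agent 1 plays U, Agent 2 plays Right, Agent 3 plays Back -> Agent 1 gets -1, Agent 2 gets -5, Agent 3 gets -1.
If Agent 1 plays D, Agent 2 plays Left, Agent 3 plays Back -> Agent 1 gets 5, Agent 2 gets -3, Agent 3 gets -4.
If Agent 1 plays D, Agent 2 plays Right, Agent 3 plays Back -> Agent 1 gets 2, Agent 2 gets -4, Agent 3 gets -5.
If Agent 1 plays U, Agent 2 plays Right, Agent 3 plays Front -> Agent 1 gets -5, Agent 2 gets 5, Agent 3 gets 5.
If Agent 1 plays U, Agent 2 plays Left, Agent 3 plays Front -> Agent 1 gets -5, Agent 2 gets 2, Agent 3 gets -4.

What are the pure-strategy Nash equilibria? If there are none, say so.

(D, Left, Back) and (D, Right, Front)

(U, Left, Front): Agent 1 can switch to D (-5 → 3). Not NE.
(U, Left, Back): Agent 1 can switch to D (3 → 5). Not NE.
(U, Right, Front): Agent 1 can switch to D (-5 → 0). Not NE.
(U, Right, Back): Agent 1 can switch to D (-1 → 2). Not NE.
(D, Left, Front): Agent 2 can switch to Right (-1 → 3). Not NE.
(D, Left, Back): Agent 1 gets 5, best alternative 3; Agent 2 gets -3, best alternative -4; Agent 3 gets -4, best alternative -5. No profitable deviation — NE.
(D, Right, Front): Agent 1 gets 0, best alternative -5; Agent 2 gets 3, best alternative -1; Agent 3 gets -3, best alternative -5. No profitable deviation — NE.
(D, Right, Back): Agent 2 can switch to Left (-4 → -3). Not NE.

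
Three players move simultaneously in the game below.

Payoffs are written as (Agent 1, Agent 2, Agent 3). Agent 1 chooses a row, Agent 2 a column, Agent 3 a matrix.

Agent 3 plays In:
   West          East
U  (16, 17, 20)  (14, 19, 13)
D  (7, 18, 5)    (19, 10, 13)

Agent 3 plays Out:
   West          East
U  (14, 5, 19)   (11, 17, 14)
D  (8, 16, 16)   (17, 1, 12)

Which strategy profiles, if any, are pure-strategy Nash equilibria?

There is no pure-strategy Nash equilibrium.

For each strategy profile, look for a profitable unilateral deviation.
(U, West, In): Agent 2 can switch to East (17 → 19). Not NE.
(U, West, Out): Agent 2 can switch to East (5 → 17). Not NE.
(U, East, In): Agent 1 can switch to D (14 → 19). Not NE.
(U, East, Out): Agent 1 can switch to D (11 → 17). Not NE.
(D, West, In): Agent 1 can switch to U (7 → 16). Not NE.
(D, West, Out): Agent 1 can switch to U (8 → 14). Not NE.
(The remaining 2 profiles each have a profitable deviation by the same check.)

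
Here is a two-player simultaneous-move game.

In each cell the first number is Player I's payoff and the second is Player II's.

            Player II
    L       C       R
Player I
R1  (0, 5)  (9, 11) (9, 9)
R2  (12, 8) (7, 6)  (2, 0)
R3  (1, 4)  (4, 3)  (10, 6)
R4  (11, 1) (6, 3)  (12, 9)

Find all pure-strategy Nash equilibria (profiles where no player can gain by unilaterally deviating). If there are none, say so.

(R1, L): Player I can switch to R2 (0 → 12). Not NE.
(R1, C): Player I gets 9, best alternative 7; Player II gets 11, best alternative 9. No profitable deviation — NE.
(R1, R): Player I can switch to R3 (9 → 10). Not NE.
(R2, L): Player I gets 12, best alternative 11; Player II gets 8, best alternative 6. No profitable deviation — NE.
(R2, C): Player I can switch to R1 (7 → 9). Not NE.
(R2, R): Player I can switch to R1 (2 → 9). Not NE.
(R3, L): Player I can switch to R2 (1 → 12). Not NE.
(R3, C): Player I can switch to R1 (4 → 9). Not NE.
(R3, R): Player I can switch to R4 (10 → 12). Not NE.
(R4, L): Player I can switch to R2 (11 → 12). Not NE.
(R4, R): Player I gets 12, best alternative 10; Player II gets 9, best alternative 3. No profitable deviation — NE.
(The remaining 1 profile has a profitable deviation by the same check.)

Pure-strategy Nash equilibria: (R1, C) and (R2, L) and (R4, R)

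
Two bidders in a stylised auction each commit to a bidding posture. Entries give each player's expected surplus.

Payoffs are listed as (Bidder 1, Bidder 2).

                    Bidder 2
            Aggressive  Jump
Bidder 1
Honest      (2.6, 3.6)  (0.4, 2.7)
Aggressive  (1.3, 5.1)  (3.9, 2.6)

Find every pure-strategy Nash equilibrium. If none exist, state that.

(Honest, Aggressive)

(Honest, Aggressive): Bidder 1 gets 2.6, best alternative 1.3; Bidder 2 gets 3.6, best alternative 2.7. No profitable deviation — NE.
(Honest, Jump): Bidder 1 can switch to Aggressive (0.4 → 3.9). Not NE.
(Aggressive, Aggressive): Bidder 1 can switch to Honest (1.3 → 2.6). Not NE.
(Aggressive, Jump): Bidder 2 can switch to Aggressive (2.6 → 5.1). Not NE.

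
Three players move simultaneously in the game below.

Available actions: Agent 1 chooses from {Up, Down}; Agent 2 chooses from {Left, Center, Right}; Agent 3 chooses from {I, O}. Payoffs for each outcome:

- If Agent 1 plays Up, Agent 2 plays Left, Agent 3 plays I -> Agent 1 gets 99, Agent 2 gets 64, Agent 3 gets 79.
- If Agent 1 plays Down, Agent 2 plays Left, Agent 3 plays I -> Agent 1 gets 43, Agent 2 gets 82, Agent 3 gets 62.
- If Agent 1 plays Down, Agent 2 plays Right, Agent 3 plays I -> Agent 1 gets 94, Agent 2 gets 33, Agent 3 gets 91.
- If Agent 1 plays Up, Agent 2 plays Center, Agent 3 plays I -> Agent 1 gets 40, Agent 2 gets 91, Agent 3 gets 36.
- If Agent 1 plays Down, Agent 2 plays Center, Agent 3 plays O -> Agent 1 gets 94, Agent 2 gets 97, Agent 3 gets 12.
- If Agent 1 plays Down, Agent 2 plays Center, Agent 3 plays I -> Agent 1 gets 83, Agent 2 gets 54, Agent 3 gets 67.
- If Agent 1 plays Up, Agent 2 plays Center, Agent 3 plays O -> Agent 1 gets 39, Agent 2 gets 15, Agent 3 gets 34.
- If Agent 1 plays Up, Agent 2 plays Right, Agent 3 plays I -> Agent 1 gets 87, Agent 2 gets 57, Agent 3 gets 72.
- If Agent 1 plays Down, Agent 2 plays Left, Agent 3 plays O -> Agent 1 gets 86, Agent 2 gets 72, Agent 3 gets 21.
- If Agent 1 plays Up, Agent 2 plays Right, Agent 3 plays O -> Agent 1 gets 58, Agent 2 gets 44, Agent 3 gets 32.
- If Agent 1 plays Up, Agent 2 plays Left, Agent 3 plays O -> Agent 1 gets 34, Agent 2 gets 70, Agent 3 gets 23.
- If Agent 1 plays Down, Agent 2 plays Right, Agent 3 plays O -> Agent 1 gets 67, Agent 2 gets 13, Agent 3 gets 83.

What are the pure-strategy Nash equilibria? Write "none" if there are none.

There is no pure-strategy Nash equilibrium.

(Up, Left, I): Agent 2 can switch to Center (64 → 91). Not NE.
(Up, Left, O): Agent 1 can switch to Down (34 → 86). Not NE.
(Up, Center, I): Agent 1 can switch to Down (40 → 83). Not NE.
(Up, Center, O): Agent 1 can switch to Down (39 → 94). Not NE.
(Up, Right, I): Agent 1 can switch to Down (87 → 94). Not NE.
(Up, Right, O): Agent 1 can switch to Down (58 → 67). Not NE.
(Down, Left, I): Agent 1 can switch to Up (43 → 99). Not NE.
(Down, Left, O): Agent 2 can switch to Center (72 → 97). Not NE.
(The remaining 4 profiles each have a profitable deviation by the same check.)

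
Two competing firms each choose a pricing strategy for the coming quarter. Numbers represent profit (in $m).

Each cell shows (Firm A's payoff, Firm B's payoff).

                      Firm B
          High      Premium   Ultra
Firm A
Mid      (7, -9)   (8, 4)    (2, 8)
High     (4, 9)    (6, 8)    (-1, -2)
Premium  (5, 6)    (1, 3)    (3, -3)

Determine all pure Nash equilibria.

There is no pure-strategy Nash equilibrium.

(Mid, High): Firm B can switch to Premium (-9 → 4). Not NE.
(Mid, Premium): Firm B can switch to Ultra (4 → 8). Not NE.
(Mid, Ultra): Firm A can switch to Premium (2 → 3). Not NE.
(High, High): Firm A can switch to Mid (4 → 7). Not NE.
(High, Premium): Firm A can switch to Mid (6 → 8). Not NE.
(High, Ultra): Firm A can switch to Mid (-1 → 2). Not NE.
(Premium, High): Firm A can switch to Mid (5 → 7). Not NE.
(Premium, Premium): Firm A can switch to Mid (1 → 8). Not NE.
(The remaining 1 profile has a profitable deviation by the same check.)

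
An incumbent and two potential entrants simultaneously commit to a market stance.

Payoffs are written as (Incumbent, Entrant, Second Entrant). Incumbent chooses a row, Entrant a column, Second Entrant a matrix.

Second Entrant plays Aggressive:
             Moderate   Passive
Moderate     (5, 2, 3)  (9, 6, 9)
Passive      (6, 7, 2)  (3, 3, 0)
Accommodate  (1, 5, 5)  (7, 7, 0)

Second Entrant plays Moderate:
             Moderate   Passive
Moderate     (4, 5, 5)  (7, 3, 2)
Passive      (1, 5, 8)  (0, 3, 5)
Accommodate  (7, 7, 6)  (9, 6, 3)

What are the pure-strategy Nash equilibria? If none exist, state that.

Incumbent against (Moderate, Aggressive): payoffs 5, 6, 1 → best response Passive.
Incumbent against (Moderate, Moderate): payoffs 4, 1, 7 → best response Accommodate.
Incumbent against (Passive, Aggressive): payoffs 9, 3, 7 → best response Moderate.
Incumbent against (Passive, Moderate): payoffs 7, 0, 9 → best response Accommodate.
Entrant against (Moderate, Aggressive): payoffs 2, 6 → best response Passive.
Entrant against (Moderate, Moderate): payoffs 5, 3 → best response Moderate.
Entrant against (Passive, Aggressive): payoffs 7, 3 → best response Moderate.
Entrant against (Passive, Moderate): payoffs 5, 3 → best response Moderate.
Entrant against (Accommodate, Aggressive): payoffs 5, 7 → best response Passive.
Entrant against (Accommodate, Moderate): payoffs 7, 6 → best response Moderate.
Second Entrant against (Moderate, Moderate): payoffs 3, 5 → best response Moderate.
Second Entrant against (Moderate, Passive): payoffs 9, 2 → best response Aggressive.
Second Entrant against (Passive, Moderate): payoffs 2, 8 → best response Moderate.
Second Entrant against (Passive, Passive): payoffs 0, 5 → best response Moderate.
Second Entrant against (Accommodate, Moderate): payoffs 5, 6 → best response Moderate.
Second Entrant against (Accommodate, Passive): payoffs 0, 3 → best response Moderate.
Mutual best responses: (Moderate, Passive, Aggressive); (Accommodate, Moderate, Moderate).

The pure Nash equilibria are (Moderate, Passive, Aggressive), (Accommodate, Moderate, Moderate).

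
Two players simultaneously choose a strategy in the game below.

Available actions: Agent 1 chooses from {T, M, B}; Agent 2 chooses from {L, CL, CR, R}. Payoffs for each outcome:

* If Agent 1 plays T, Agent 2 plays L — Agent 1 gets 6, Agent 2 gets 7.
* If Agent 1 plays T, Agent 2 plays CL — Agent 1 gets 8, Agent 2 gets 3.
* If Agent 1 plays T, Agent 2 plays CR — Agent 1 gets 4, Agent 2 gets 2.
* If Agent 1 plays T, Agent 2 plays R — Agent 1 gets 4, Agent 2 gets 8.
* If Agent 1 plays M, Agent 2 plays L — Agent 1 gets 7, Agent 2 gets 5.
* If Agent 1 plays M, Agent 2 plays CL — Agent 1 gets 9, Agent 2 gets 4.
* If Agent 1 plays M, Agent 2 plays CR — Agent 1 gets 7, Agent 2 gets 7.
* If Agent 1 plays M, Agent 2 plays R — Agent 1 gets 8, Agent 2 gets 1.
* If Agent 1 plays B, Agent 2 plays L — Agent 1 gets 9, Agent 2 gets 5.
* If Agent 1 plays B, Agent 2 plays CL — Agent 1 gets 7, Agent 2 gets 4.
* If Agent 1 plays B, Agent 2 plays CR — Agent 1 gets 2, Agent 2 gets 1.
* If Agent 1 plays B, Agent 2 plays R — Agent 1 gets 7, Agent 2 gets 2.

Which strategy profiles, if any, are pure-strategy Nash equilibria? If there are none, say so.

For each strategy profile, look for a profitable unilateral deviation.
(T, L): Agent 1 can switch to M (6 → 7). Not NE.
(T, CL): Agent 1 can switch to M (8 → 9). Not NE.
(T, CR): Agent 1 can switch to M (4 → 7). Not NE.
(T, R): Agent 1 can switch to M (4 → 8). Not NE.
(M, L): Agent 1 can switch to B (7 → 9). Not NE.
(M, CL): Agent 2 can switch to L (4 → 5). Not NE.
(M, CR): Agent 1 gets 7, best alternative 4; Agent 2 gets 7, best alternative 5. No profitable deviation — NE.
(M, R): Agent 2 can switch to L (1 → 5). Not NE.
(B, L): Agent 1 gets 9, best alternative 7; Agent 2 gets 5, best alternative 4. No profitable deviation — NE.
(B, CL): Agent 1 can switch to T (7 → 8). Not NE.
(B, CR): Agent 1 can switch to T (2 → 4). Not NE.
(B, R): Agent 1 can switch to M (7 → 8). Not NE.

(M, CR) and (B, L)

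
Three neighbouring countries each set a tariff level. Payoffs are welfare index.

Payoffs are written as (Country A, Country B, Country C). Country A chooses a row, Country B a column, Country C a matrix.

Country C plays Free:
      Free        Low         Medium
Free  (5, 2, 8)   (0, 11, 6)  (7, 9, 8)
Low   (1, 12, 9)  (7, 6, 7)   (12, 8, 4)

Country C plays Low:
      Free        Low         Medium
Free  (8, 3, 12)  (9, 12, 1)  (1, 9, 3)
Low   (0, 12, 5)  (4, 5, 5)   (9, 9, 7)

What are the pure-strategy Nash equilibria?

This game has no pure Nash equilibrium.

Country A against (Free, Free): payoffs 5, 1 → best response Free.
Country A against (Free, Low): payoffs 8, 0 → best response Free.
Country A against (Low, Free): payoffs 0, 7 → best response Low.
Country A against (Low, Low): payoffs 9, 4 → best response Free.
Country A against (Medium, Free): payoffs 7, 12 → best response Low.
Country A against (Medium, Low): payoffs 1, 9 → best response Low.
Country B against (Free, Free): payoffs 2, 11, 9 → best response Low.
Country B against (Free, Low): payoffs 3, 12, 9 → best response Low.
Country B against (Low, Free): payoffs 12, 6, 8 → best response Free.
Country B against (Low, Low): payoffs 12, 5, 9 → best response Free.
Country C against (Free, Free): payoffs 8, 12 → best response Low.
Country C against (Free, Low): payoffs 6, 1 → best response Free.
Country C against (Free, Medium): payoffs 8, 3 → best response Free.
Country C against (Low, Free): payoffs 9, 5 → best response Free.
Country C against (Low, Low): payoffs 7, 5 → best response Free.
Country C against (Low, Medium): payoffs 4, 7 → best response Low.
No profile is a mutual best response for all players.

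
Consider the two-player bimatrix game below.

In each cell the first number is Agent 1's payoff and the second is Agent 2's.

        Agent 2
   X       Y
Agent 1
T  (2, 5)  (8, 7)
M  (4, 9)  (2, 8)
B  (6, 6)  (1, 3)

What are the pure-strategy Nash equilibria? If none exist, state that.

(T, X): Agent 1 can switch to M (2 → 4). Not NE.
(T, Y): Agent 1 gets 8, best alternative 2; Agent 2 gets 7, best alternative 5. No profitable deviation — NE.
(M, X): Agent 1 can switch to B (4 → 6). Not NE.
(M, Y): Agent 1 can switch to T (2 → 8). Not NE.
(B, X): Agent 1 gets 6, best alternative 4; Agent 2 gets 6, best alternative 3. No profitable deviation — NE.
(B, Y): Agent 1 can switch to T (1 → 8). Not NE.

(T, Y) and (B, X)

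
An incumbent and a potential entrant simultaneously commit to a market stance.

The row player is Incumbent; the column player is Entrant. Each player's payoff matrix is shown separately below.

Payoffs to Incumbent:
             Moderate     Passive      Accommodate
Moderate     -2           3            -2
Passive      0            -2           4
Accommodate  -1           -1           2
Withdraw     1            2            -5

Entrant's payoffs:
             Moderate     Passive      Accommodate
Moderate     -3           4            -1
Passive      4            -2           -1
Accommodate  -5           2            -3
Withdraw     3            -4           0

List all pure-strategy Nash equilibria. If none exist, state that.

Pure-strategy Nash equilibria: (Moderate, Passive); (Withdraw, Moderate)

Incumbent against Moderate: payoffs -2, 0, -1, 1 → best response Withdraw.
Incumbent against Passive: payoffs 3, -2, -1, 2 → best response Moderate.
Incumbent against Accommodate: payoffs -2, 4, 2, -5 → best response Passive.
Entrant against Moderate: payoffs -3, 4, -1 → best response Passive.
Entrant against Passive: payoffs 4, -2, -1 → best response Moderate.
Entrant against Accommodate: payoffs -5, 2, -3 → best response Passive.
Entrant against Withdraw: payoffs 3, -4, 0 → best response Moderate.
Mutual best responses: (Moderate, Passive); (Withdraw, Moderate).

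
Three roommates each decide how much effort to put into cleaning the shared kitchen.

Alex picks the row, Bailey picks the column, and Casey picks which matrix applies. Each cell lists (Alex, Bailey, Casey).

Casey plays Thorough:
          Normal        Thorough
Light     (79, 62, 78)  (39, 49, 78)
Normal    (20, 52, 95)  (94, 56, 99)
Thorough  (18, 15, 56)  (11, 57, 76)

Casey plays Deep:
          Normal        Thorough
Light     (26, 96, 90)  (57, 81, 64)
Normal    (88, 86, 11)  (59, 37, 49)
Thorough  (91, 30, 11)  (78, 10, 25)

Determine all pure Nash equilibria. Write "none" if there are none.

Alex against (Normal, Thorough): payoffs 79, 20, 18 → best response Light.
Alex against (Normal, Deep): payoffs 26, 88, 91 → best response Thorough.
Alex against (Thorough, Thorough): payoffs 39, 94, 11 → best response Normal.
Alex against (Thorough, Deep): payoffs 57, 59, 78 → best response Thorough.
Bailey against (Light, Thorough): payoffs 62, 49 → best response Normal.
Bailey against (Light, Deep): payoffs 96, 81 → best response Normal.
Bailey against (Normal, Thorough): payoffs 52, 56 → best response Thorough.
Bailey against (Normal, Deep): payoffs 86, 37 → best response Normal.
Bailey against (Thorough, Thorough): payoffs 15, 57 → best response Thorough.
Bailey against (Thorough, Deep): payoffs 30, 10 → best response Normal.
Casey against (Light, Normal): payoffs 78, 90 → best response Deep.
Casey against (Light, Thorough): payoffs 78, 64 → best response Thorough.
Casey against (Normal, Normal): payoffs 95, 11 → best response Thorough.
Casey against (Normal, Thorough): payoffs 99, 49 → best response Thorough.
Casey against (Thorough, Normal): payoffs 56, 11 → best response Thorough.
Casey against (Thorough, Thorough): payoffs 76, 25 → best response Thorough.
Mutual best responses: (Normal, Thorough, Thorough).

Pure NE: (Normal, Thorough, Thorough)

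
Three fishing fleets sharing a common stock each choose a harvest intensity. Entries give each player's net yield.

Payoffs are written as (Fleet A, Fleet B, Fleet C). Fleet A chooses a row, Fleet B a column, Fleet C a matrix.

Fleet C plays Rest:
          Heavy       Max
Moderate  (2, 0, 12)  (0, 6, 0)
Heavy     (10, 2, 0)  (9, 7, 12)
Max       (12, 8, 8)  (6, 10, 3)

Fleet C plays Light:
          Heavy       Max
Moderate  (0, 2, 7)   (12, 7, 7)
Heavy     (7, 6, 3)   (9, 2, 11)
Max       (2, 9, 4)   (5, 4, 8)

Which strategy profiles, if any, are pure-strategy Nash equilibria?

Fleet A against (Heavy, Rest): payoffs 2, 10, 12 → best response Max.
Fleet A against (Heavy, Light): payoffs 0, 7, 2 → best response Heavy.
Fleet A against (Max, Rest): payoffs 0, 9, 6 → best response Heavy.
Fleet A against (Max, Light): payoffs 12, 9, 5 → best response Moderate.
Fleet B against (Moderate, Rest): payoffs 0, 6 → best response Max.
Fleet B against (Moderate, Light): payoffs 2, 7 → best response Max.
Fleet B against (Heavy, Rest): payoffs 2, 7 → best response Max.
Fleet B against (Heavy, Light): payoffs 6, 2 → best response Heavy.
Fleet B against (Max, Rest): payoffs 8, 10 → best response Max.
Fleet B against (Max, Light): payoffs 9, 4 → best response Heavy.
Fleet C against (Moderate, Heavy): payoffs 12, 7 → best response Rest.
Fleet C against (Moderate, Max): payoffs 0, 7 → best response Light.
Fleet C against (Heavy, Heavy): payoffs 0, 3 → best response Light.
Fleet C against (Heavy, Max): payoffs 12, 11 → best response Rest.
Fleet C against (Max, Heavy): payoffs 8, 4 → best response Rest.
Fleet C against (Max, Max): payoffs 3, 8 → best response Light.
Mutual best responses: (Moderate, Max, Light); (Heavy, Heavy, Light); (Heavy, Max, Rest).

(Moderate, Max, Light); (Heavy, Heavy, Light); (Heavy, Max, Rest)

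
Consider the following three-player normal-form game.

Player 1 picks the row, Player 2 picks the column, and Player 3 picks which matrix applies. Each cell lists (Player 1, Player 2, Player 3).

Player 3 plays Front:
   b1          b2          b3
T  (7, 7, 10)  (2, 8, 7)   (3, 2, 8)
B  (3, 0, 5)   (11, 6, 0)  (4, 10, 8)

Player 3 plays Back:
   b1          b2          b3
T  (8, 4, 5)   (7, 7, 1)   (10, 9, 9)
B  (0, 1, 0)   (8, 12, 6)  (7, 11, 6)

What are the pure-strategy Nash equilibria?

The pure Nash equilibria are (T, b3, Back); (B, b2, Back); (B, b3, Front).

Mark each player's best response to every combination of opponents' strategies; a profile where every player is best-responding is a pure Nash equilibrium.
Player 1 against (b1, Front): payoffs 7, 3 → best response T.
Player 1 against (b1, Back): payoffs 8, 0 → best response T.
Player 1 against (b2, Front): payoffs 2, 11 → best response B.
Player 1 against (b2, Back): payoffs 7, 8 → best response B.
Player 1 against (b3, Front): payoffs 3, 4 → best response B.
Player 1 against (b3, Back): payoffs 10, 7 → best response T.
Player 2 against (T, Front): payoffs 7, 8, 2 → best response b2.
Player 2 against (T, Back): payoffs 4, 7, 9 → best response b3.
Player 2 against (B, Front): payoffs 0, 6, 10 → best response b3.
Player 2 against (B, Back): payoffs 1, 12, 11 → best response b2.
Player 3 against (T, b1): payoffs 10, 5 → best response Front.
Player 3 against (T, b2): payoffs 7, 1 → best response Front.
Player 3 against (T, b3): payoffs 8, 9 → best response Back.
Player 3 against (B, b1): payoffs 5, 0 → best response Front.
Player 3 against (B, b2): payoffs 0, 6 → best response Back.
Player 3 against (B, b3): payoffs 8, 6 → best response Front.
Mutual best responses: (T, b3, Back); (B, b2, Back); (B, b3, Front).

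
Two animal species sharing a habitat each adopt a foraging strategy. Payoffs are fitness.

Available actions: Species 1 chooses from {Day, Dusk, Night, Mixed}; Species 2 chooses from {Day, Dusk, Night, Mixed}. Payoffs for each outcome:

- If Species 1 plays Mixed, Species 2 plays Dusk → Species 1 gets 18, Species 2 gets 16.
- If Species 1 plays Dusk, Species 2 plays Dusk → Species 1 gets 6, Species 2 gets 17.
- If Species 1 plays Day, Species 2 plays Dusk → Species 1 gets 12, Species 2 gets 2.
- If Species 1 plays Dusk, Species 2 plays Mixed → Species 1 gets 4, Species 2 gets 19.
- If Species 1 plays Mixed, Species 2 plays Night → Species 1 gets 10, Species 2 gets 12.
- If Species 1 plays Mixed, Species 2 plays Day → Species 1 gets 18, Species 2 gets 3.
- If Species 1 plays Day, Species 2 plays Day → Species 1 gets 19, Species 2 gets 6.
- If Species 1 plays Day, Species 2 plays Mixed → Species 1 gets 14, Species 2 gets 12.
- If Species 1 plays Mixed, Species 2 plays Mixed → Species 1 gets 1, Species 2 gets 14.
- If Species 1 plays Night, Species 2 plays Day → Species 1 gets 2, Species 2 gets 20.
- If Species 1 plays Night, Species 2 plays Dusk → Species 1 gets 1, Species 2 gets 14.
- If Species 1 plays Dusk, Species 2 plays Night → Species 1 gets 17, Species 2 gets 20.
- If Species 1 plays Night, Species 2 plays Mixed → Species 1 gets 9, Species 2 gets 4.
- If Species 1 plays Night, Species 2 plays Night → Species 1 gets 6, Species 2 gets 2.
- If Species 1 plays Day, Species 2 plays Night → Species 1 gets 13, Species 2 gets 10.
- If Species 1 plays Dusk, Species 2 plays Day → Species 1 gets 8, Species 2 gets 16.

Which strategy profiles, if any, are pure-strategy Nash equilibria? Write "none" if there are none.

Species 1 against Day: payoffs 19, 8, 2, 18 → best response Day.
Species 1 against Dusk: payoffs 12, 6, 1, 18 → best response Mixed.
Species 1 against Night: payoffs 13, 17, 6, 10 → best response Dusk.
Species 1 against Mixed: payoffs 14, 4, 9, 1 → best response Day.
Species 2 against Day: payoffs 6, 2, 10, 12 → best response Mixed.
Species 2 against Dusk: payoffs 16, 17, 20, 19 → best response Night.
Species 2 against Night: payoffs 20, 14, 2, 4 → best response Day.
Species 2 against Mixed: payoffs 3, 16, 12, 14 → best response Dusk.
Mutual best responses: (Day, Mixed); (Dusk, Night); (Mixed, Dusk).

The pure Nash equilibria are (Day, Mixed), (Dusk, Night), (Mixed, Dusk).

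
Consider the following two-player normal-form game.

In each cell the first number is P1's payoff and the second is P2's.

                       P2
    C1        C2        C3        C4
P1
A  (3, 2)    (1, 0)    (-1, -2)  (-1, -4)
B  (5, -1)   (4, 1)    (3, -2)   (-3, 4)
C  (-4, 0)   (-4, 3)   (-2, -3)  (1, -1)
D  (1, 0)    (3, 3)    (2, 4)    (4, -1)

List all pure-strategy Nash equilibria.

There is no pure-strategy Nash equilibrium.

P1 against C1: payoffs 3, 5, -4, 1 → best response B.
P1 against C2: payoffs 1, 4, -4, 3 → best response B.
P1 against C3: payoffs -1, 3, -2, 2 → best response B.
P1 against C4: payoffs -1, -3, 1, 4 → best response D.
P2 against A: payoffs 2, 0, -2, -4 → best response C1.
P2 against B: payoffs -1, 1, -2, 4 → best response C4.
P2 against C: payoffs 0, 3, -3, -1 → best response C2.
P2 against D: payoffs 0, 3, 4, -1 → best response C3.
No profile is a mutual best response for all players.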